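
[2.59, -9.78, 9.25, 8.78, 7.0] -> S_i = Random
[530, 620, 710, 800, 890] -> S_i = 530 + 90*i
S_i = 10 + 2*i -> [10, 12, 14, 16, 18]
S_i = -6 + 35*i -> [-6, 29, 64, 99, 134]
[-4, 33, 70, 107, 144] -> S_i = -4 + 37*i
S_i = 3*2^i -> [3, 6, 12, 24, 48]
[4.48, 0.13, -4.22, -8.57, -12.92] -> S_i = 4.48 + -4.35*i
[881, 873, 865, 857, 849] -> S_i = 881 + -8*i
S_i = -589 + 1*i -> [-589, -588, -587, -586, -585]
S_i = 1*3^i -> [1, 3, 9, 27, 81]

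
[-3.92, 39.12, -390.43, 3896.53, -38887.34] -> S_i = -3.92*(-9.98)^i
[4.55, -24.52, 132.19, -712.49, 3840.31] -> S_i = 4.55*(-5.39)^i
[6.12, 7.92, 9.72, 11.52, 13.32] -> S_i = 6.12 + 1.80*i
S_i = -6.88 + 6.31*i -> [-6.88, -0.57, 5.74, 12.05, 18.36]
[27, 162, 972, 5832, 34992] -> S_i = 27*6^i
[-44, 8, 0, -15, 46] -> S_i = Random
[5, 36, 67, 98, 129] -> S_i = 5 + 31*i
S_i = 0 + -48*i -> [0, -48, -96, -144, -192]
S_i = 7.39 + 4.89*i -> [7.39, 12.28, 17.17, 22.06, 26.95]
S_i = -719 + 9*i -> [-719, -710, -701, -692, -683]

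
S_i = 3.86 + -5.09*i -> [3.86, -1.23, -6.32, -11.41, -16.5]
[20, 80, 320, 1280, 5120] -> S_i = 20*4^i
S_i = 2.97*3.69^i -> [2.97, 10.96, 40.44, 149.22, 550.63]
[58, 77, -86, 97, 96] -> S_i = Random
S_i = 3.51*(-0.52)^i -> [3.51, -1.83, 0.95, -0.49, 0.26]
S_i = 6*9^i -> [6, 54, 486, 4374, 39366]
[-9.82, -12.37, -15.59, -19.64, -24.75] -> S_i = -9.82*1.26^i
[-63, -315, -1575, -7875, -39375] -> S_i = -63*5^i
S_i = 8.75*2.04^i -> [8.75, 17.85, 36.41, 74.28, 151.54]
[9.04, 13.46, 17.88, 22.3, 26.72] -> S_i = 9.04 + 4.42*i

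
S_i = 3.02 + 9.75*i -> [3.02, 12.77, 22.52, 32.27, 42.02]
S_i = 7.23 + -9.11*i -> [7.23, -1.88, -10.99, -20.1, -29.21]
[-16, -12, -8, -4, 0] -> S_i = -16 + 4*i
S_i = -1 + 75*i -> [-1, 74, 149, 224, 299]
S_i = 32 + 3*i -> [32, 35, 38, 41, 44]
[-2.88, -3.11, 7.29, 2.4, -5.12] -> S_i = Random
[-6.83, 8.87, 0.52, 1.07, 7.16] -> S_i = Random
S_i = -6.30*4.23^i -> [-6.3, -26.65, -112.73, -476.83, -2016.98]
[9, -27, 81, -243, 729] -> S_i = 9*-3^i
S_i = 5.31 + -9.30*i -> [5.31, -3.99, -13.29, -22.59, -31.89]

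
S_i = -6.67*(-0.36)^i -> [-6.67, 2.4, -0.86, 0.31, -0.11]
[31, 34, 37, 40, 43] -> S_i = 31 + 3*i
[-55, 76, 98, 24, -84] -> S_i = Random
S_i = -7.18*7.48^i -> [-7.18, -53.71, -401.72, -3004.89, -22476.61]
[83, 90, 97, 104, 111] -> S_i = 83 + 7*i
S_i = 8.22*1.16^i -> [8.22, 9.54, 11.06, 12.83, 14.88]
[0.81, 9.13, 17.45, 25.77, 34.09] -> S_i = 0.81 + 8.32*i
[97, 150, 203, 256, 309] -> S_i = 97 + 53*i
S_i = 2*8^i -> [2, 16, 128, 1024, 8192]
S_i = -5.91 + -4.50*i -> [-5.91, -10.41, -14.91, -19.41, -23.91]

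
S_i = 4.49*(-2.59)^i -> [4.49, -11.63, 30.12, -78.01, 202.04]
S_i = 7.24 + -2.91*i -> [7.24, 4.33, 1.42, -1.49, -4.4]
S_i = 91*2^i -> [91, 182, 364, 728, 1456]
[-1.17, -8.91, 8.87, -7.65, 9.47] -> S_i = Random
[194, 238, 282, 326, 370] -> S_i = 194 + 44*i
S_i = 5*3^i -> [5, 15, 45, 135, 405]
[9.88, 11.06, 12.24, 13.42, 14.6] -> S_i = 9.88 + 1.18*i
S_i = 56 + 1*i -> [56, 57, 58, 59, 60]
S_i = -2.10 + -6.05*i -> [-2.1, -8.15, -14.2, -20.25, -26.3]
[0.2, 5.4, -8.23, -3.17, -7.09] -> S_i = Random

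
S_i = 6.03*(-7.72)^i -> [6.03, -46.55, 359.38, -2774.4, 21418.37]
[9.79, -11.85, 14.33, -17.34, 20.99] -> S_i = 9.79*(-1.21)^i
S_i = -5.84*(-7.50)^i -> [-5.84, 43.8, -328.5, 2463.75, -18478.12]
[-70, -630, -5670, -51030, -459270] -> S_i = -70*9^i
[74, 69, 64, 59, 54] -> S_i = 74 + -5*i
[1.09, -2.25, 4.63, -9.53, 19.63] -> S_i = 1.09*(-2.06)^i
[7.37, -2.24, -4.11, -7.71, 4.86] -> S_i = Random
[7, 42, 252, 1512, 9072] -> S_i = 7*6^i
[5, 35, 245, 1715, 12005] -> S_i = 5*7^i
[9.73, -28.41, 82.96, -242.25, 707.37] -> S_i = 9.73*(-2.92)^i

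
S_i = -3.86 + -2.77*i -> [-3.86, -6.63, -9.4, -12.17, -14.94]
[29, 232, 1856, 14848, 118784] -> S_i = 29*8^i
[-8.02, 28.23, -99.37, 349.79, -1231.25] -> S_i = -8.02*(-3.52)^i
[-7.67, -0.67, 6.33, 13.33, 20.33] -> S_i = -7.67 + 7.00*i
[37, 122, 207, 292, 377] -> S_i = 37 + 85*i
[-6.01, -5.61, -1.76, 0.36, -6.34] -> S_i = Random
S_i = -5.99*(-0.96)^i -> [-5.99, 5.75, -5.52, 5.3, -5.09]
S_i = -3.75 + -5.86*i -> [-3.75, -9.61, -15.47, -21.33, -27.19]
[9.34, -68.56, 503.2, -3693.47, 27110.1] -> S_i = 9.34*(-7.34)^i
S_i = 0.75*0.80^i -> [0.75, 0.6, 0.48, 0.38, 0.31]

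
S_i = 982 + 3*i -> [982, 985, 988, 991, 994]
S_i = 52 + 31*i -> [52, 83, 114, 145, 176]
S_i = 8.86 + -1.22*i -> [8.86, 7.64, 6.42, 5.2, 3.98]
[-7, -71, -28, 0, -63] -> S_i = Random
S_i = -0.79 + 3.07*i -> [-0.79, 2.28, 5.35, 8.42, 11.49]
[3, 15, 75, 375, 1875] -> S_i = 3*5^i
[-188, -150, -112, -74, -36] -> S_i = -188 + 38*i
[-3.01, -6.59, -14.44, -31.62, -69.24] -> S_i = -3.01*2.19^i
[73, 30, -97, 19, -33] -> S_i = Random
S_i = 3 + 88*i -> [3, 91, 179, 267, 355]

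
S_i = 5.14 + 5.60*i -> [5.14, 10.74, 16.34, 21.94, 27.54]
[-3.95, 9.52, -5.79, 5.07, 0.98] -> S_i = Random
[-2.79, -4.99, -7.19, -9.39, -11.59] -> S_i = -2.79 + -2.20*i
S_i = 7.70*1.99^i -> [7.7, 15.32, 30.49, 60.68, 120.75]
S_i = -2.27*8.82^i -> [-2.27, -20.02, -176.59, -1557.51, -13737.26]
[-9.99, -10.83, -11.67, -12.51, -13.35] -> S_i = -9.99 + -0.84*i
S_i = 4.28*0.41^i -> [4.28, 1.75, 0.72, 0.29, 0.12]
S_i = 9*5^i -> [9, 45, 225, 1125, 5625]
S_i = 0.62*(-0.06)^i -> [0.62, -0.04, 0.0, -0.0, 0.0]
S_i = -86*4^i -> [-86, -344, -1376, -5504, -22016]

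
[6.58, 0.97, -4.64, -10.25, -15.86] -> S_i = 6.58 + -5.61*i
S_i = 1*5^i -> [1, 5, 25, 125, 625]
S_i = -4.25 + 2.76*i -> [-4.25, -1.49, 1.27, 4.03, 6.79]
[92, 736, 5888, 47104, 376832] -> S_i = 92*8^i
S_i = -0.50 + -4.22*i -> [-0.5, -4.72, -8.94, -13.16, -17.38]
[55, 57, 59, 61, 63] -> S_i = 55 + 2*i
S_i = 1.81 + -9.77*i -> [1.81, -7.96, -17.73, -27.5, -37.27]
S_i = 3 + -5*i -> [3, -2, -7, -12, -17]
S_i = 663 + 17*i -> [663, 680, 697, 714, 731]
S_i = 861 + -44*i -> [861, 817, 773, 729, 685]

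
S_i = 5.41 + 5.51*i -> [5.41, 10.92, 16.43, 21.94, 27.45]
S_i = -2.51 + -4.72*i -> [-2.51, -7.23, -11.95, -16.67, -21.39]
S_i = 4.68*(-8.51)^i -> [4.68, -39.83, 338.93, -2884.26, 24545.06]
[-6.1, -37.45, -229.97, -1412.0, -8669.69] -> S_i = -6.10*6.14^i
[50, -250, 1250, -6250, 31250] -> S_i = 50*-5^i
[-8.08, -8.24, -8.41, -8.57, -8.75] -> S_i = -8.08*1.02^i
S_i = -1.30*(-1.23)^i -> [-1.3, 1.6, -1.97, 2.42, -2.98]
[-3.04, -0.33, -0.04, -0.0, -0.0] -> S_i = -3.04*0.11^i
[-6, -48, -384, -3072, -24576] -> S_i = -6*8^i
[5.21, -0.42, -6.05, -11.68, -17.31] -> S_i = 5.21 + -5.63*i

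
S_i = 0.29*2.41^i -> [0.29, 0.7, 1.68, 4.06, 9.78]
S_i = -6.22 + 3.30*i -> [-6.22, -2.92, 0.38, 3.68, 6.98]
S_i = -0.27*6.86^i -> [-0.27, -1.85, -12.71, -87.16, -597.94]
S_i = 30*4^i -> [30, 120, 480, 1920, 7680]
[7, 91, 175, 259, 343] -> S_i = 7 + 84*i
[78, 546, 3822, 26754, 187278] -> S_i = 78*7^i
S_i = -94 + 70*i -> [-94, -24, 46, 116, 186]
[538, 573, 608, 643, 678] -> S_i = 538 + 35*i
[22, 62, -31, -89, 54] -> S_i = Random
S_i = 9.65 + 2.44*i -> [9.65, 12.09, 14.53, 16.97, 19.41]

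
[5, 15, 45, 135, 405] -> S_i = 5*3^i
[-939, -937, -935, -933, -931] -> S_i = -939 + 2*i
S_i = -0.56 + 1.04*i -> [-0.56, 0.48, 1.52, 2.56, 3.6]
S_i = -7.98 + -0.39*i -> [-7.98, -8.37, -8.76, -9.15, -9.54]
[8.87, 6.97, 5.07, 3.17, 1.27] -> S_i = 8.87 + -1.90*i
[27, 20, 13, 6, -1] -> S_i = 27 + -7*i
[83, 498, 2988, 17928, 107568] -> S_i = 83*6^i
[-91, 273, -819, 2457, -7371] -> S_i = -91*-3^i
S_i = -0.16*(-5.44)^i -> [-0.16, 0.87, -4.73, 25.76, -140.12]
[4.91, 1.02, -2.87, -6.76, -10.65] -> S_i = 4.91 + -3.89*i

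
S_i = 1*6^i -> [1, 6, 36, 216, 1296]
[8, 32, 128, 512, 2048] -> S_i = 8*4^i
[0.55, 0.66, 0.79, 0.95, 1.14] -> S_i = 0.55*1.20^i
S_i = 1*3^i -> [1, 3, 9, 27, 81]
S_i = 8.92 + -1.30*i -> [8.92, 7.62, 6.32, 5.02, 3.72]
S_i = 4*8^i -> [4, 32, 256, 2048, 16384]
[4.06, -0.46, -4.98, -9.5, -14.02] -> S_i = 4.06 + -4.52*i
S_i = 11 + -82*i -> [11, -71, -153, -235, -317]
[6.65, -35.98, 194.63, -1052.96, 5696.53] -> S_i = 6.65*(-5.41)^i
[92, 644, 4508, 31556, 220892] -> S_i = 92*7^i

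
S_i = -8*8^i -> [-8, -64, -512, -4096, -32768]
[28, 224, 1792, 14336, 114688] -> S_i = 28*8^i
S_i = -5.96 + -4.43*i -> [-5.96, -10.39, -14.82, -19.25, -23.68]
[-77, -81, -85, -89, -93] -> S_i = -77 + -4*i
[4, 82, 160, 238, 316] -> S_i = 4 + 78*i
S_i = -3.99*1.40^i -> [-3.99, -5.59, -7.82, -10.95, -15.33]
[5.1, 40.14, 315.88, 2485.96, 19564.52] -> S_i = 5.10*7.87^i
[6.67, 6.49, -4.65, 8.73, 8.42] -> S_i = Random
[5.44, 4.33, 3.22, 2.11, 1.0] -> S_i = 5.44 + -1.11*i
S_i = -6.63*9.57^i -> [-6.63, -63.45, -607.21, -5810.98, -55611.07]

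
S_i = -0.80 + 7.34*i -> [-0.8, 6.54, 13.88, 21.22, 28.56]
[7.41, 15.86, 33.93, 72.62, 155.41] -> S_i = 7.41*2.14^i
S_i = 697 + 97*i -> [697, 794, 891, 988, 1085]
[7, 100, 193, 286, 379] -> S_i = 7 + 93*i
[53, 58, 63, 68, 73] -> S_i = 53 + 5*i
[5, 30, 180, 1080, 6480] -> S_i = 5*6^i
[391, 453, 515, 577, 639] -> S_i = 391 + 62*i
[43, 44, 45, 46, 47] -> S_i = 43 + 1*i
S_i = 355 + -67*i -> [355, 288, 221, 154, 87]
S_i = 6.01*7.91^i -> [6.01, 47.54, 376.03, 2974.43, 23527.75]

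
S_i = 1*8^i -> [1, 8, 64, 512, 4096]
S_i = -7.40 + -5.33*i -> [-7.4, -12.73, -18.06, -23.39, -28.72]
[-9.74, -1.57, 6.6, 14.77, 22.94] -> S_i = -9.74 + 8.17*i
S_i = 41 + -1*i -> [41, 40, 39, 38, 37]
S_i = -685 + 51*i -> [-685, -634, -583, -532, -481]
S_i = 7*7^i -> [7, 49, 343, 2401, 16807]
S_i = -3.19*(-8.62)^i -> [-3.19, 27.5, -237.03, 2043.21, -17612.45]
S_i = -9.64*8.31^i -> [-9.64, -80.11, -665.7, -5531.97, -45970.7]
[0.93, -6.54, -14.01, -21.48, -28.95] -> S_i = 0.93 + -7.47*i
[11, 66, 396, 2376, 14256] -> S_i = 11*6^i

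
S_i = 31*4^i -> [31, 124, 496, 1984, 7936]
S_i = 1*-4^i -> [1, -4, 16, -64, 256]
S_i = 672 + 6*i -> [672, 678, 684, 690, 696]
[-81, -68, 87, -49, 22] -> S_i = Random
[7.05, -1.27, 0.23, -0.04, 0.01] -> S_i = 7.05*(-0.18)^i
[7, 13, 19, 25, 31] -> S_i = 7 + 6*i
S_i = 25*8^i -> [25, 200, 1600, 12800, 102400]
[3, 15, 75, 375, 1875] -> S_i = 3*5^i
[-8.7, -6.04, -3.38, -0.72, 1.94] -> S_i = -8.70 + 2.66*i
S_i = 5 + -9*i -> [5, -4, -13, -22, -31]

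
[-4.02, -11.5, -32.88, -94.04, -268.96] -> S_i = -4.02*2.86^i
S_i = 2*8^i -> [2, 16, 128, 1024, 8192]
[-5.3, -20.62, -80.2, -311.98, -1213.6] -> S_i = -5.30*3.89^i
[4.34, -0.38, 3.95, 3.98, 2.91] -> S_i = Random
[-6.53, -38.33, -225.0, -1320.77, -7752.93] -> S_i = -6.53*5.87^i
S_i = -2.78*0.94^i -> [-2.78, -2.61, -2.46, -2.31, -2.17]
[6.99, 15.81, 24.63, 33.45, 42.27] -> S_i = 6.99 + 8.82*i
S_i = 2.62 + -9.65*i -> [2.62, -7.03, -16.68, -26.33, -35.98]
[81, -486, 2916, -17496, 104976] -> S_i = 81*-6^i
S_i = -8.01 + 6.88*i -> [-8.01, -1.13, 5.75, 12.63, 19.51]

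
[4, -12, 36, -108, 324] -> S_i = 4*-3^i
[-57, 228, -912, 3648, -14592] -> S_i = -57*-4^i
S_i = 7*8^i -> [7, 56, 448, 3584, 28672]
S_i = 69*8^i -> [69, 552, 4416, 35328, 282624]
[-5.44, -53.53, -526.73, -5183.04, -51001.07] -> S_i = -5.44*9.84^i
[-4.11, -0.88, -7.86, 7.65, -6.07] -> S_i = Random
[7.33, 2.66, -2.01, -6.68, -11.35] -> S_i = 7.33 + -4.67*i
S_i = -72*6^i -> [-72, -432, -2592, -15552, -93312]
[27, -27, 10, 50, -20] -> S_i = Random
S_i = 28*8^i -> [28, 224, 1792, 14336, 114688]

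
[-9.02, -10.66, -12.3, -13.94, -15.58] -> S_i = -9.02 + -1.64*i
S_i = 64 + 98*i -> [64, 162, 260, 358, 456]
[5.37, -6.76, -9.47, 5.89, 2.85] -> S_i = Random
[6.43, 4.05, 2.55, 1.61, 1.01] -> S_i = 6.43*0.63^i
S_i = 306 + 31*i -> [306, 337, 368, 399, 430]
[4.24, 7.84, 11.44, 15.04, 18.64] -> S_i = 4.24 + 3.60*i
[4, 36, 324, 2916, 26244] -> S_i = 4*9^i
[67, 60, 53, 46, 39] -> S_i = 67 + -7*i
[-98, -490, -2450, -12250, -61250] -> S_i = -98*5^i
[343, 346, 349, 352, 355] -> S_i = 343 + 3*i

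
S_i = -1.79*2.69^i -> [-1.79, -4.82, -12.95, -34.84, -93.73]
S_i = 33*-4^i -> [33, -132, 528, -2112, 8448]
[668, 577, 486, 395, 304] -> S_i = 668 + -91*i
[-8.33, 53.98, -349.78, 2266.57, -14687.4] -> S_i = -8.33*(-6.48)^i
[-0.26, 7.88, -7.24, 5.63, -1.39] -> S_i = Random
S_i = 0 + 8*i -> [0, 8, 16, 24, 32]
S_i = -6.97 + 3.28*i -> [-6.97, -3.69, -0.41, 2.87, 6.15]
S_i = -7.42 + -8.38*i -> [-7.42, -15.8, -24.18, -32.56, -40.94]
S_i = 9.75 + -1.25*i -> [9.75, 8.5, 7.25, 6.0, 4.75]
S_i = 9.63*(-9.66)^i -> [9.63, -93.03, 898.63, -8680.76, 83856.13]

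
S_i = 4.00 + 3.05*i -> [4.0, 7.05, 10.1, 13.15, 16.2]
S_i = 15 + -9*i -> [15, 6, -3, -12, -21]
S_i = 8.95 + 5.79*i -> [8.95, 14.74, 20.53, 26.32, 32.11]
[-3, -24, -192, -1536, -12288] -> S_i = -3*8^i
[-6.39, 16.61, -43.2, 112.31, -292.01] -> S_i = -6.39*(-2.60)^i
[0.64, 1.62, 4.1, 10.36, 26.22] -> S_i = 0.64*2.53^i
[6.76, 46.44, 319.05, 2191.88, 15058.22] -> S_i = 6.76*6.87^i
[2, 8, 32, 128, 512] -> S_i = 2*4^i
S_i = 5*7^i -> [5, 35, 245, 1715, 12005]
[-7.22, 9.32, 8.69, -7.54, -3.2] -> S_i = Random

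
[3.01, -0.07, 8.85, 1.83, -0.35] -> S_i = Random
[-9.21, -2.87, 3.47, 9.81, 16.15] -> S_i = -9.21 + 6.34*i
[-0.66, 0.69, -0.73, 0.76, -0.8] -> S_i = -0.66*(-1.05)^i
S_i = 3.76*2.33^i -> [3.76, 8.76, 20.41, 47.56, 110.82]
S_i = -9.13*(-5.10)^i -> [-9.13, 46.56, -237.47, 1211.1, -6176.63]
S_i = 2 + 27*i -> [2, 29, 56, 83, 110]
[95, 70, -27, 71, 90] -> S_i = Random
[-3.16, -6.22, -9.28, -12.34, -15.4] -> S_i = -3.16 + -3.06*i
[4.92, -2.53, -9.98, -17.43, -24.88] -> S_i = 4.92 + -7.45*i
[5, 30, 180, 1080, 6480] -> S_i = 5*6^i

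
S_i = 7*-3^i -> [7, -21, 63, -189, 567]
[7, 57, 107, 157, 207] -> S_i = 7 + 50*i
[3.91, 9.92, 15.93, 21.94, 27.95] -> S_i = 3.91 + 6.01*i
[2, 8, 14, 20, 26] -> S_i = 2 + 6*i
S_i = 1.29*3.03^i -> [1.29, 3.91, 11.84, 35.89, 108.73]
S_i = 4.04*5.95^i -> [4.04, 24.04, 143.03, 851.01, 5063.48]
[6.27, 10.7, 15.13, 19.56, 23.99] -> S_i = 6.27 + 4.43*i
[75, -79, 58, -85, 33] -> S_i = Random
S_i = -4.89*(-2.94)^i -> [-4.89, 14.38, -42.27, 124.27, -365.34]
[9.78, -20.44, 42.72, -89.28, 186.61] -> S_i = 9.78*(-2.09)^i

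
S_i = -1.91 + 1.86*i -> [-1.91, -0.05, 1.81, 3.67, 5.53]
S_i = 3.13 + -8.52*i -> [3.13, -5.39, -13.91, -22.43, -30.95]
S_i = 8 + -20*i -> [8, -12, -32, -52, -72]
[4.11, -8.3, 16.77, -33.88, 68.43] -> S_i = 4.11*(-2.02)^i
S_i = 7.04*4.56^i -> [7.04, 32.1, 146.39, 667.52, 3043.91]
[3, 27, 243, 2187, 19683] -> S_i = 3*9^i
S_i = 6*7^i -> [6, 42, 294, 2058, 14406]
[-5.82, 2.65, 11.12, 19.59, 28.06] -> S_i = -5.82 + 8.47*i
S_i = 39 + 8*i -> [39, 47, 55, 63, 71]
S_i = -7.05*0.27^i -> [-7.05, -1.9, -0.51, -0.14, -0.04]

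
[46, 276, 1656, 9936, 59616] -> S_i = 46*6^i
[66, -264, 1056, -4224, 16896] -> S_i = 66*-4^i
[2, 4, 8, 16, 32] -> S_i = 2*2^i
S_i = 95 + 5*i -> [95, 100, 105, 110, 115]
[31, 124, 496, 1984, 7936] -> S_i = 31*4^i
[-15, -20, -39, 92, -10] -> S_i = Random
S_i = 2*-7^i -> [2, -14, 98, -686, 4802]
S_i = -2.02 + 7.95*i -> [-2.02, 5.93, 13.88, 21.83, 29.78]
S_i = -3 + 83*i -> [-3, 80, 163, 246, 329]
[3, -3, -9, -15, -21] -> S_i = 3 + -6*i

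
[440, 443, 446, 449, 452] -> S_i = 440 + 3*i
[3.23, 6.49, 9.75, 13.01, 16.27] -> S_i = 3.23 + 3.26*i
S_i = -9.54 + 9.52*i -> [-9.54, -0.02, 9.5, 19.02, 28.54]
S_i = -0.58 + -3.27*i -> [-0.58, -3.85, -7.12, -10.39, -13.66]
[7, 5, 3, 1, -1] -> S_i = 7 + -2*i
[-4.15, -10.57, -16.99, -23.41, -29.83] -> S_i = -4.15 + -6.42*i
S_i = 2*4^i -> [2, 8, 32, 128, 512]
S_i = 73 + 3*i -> [73, 76, 79, 82, 85]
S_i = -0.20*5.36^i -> [-0.2, -1.07, -5.75, -30.8, -165.08]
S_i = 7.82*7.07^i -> [7.82, 55.29, 390.88, 2763.54, 19538.19]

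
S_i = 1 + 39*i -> [1, 40, 79, 118, 157]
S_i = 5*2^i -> [5, 10, 20, 40, 80]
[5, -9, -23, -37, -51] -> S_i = 5 + -14*i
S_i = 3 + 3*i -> [3, 6, 9, 12, 15]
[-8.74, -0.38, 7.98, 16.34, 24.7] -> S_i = -8.74 + 8.36*i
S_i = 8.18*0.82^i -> [8.18, 6.71, 5.5, 4.51, 3.7]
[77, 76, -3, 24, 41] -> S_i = Random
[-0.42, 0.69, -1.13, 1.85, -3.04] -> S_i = -0.42*(-1.64)^i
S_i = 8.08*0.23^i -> [8.08, 1.86, 0.43, 0.1, 0.02]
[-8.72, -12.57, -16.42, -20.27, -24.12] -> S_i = -8.72 + -3.85*i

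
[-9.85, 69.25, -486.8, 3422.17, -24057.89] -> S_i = -9.85*(-7.03)^i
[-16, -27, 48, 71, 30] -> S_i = Random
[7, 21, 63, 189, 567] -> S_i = 7*3^i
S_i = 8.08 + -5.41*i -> [8.08, 2.67, -2.74, -8.15, -13.56]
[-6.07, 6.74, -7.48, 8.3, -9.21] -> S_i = -6.07*(-1.11)^i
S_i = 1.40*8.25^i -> [1.4, 11.55, 95.29, 786.12, 6485.51]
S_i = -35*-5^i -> [-35, 175, -875, 4375, -21875]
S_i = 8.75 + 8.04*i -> [8.75, 16.79, 24.83, 32.87, 40.91]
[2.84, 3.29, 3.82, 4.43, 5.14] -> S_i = 2.84*1.16^i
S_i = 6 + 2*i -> [6, 8, 10, 12, 14]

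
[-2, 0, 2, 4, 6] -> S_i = -2 + 2*i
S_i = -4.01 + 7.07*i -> [-4.01, 3.06, 10.13, 17.2, 24.27]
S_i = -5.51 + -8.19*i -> [-5.51, -13.7, -21.89, -30.08, -38.27]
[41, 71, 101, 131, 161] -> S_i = 41 + 30*i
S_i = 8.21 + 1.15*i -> [8.21, 9.36, 10.51, 11.66, 12.81]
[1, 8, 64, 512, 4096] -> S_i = 1*8^i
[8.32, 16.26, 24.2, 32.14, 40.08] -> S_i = 8.32 + 7.94*i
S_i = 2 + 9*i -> [2, 11, 20, 29, 38]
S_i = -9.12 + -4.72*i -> [-9.12, -13.84, -18.56, -23.28, -28.0]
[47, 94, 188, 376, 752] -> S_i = 47*2^i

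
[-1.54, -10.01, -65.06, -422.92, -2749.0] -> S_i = -1.54*6.50^i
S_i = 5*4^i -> [5, 20, 80, 320, 1280]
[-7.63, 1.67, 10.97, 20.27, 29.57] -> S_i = -7.63 + 9.30*i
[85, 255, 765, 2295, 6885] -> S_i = 85*3^i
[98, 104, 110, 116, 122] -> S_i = 98 + 6*i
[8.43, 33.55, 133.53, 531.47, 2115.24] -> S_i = 8.43*3.98^i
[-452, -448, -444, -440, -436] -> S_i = -452 + 4*i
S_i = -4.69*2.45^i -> [-4.69, -11.49, -28.15, -68.97, -168.98]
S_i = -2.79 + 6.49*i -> [-2.79, 3.7, 10.19, 16.68, 23.17]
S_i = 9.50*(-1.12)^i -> [9.5, -10.64, 11.92, -13.35, 14.95]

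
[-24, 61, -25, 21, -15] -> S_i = Random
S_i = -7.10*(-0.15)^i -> [-7.1, 1.06, -0.16, 0.02, -0.0]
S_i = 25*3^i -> [25, 75, 225, 675, 2025]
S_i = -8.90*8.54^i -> [-8.9, -76.01, -649.09, -5543.24, -47339.26]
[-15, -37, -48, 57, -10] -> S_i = Random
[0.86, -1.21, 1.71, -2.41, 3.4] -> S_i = 0.86*(-1.41)^i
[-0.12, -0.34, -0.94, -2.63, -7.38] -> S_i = -0.12*2.80^i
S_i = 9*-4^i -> [9, -36, 144, -576, 2304]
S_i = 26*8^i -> [26, 208, 1664, 13312, 106496]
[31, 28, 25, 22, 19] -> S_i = 31 + -3*i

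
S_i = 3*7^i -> [3, 21, 147, 1029, 7203]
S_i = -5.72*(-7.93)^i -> [-5.72, 45.36, -359.7, 2852.43, -22619.8]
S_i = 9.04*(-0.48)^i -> [9.04, -4.34, 2.08, -1.0, 0.48]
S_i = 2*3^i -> [2, 6, 18, 54, 162]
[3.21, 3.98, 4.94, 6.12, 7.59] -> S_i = 3.21*1.24^i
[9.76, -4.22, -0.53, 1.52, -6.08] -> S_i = Random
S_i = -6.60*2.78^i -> [-6.6, -18.35, -51.01, -141.8, -394.21]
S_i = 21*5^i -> [21, 105, 525, 2625, 13125]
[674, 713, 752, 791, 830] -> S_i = 674 + 39*i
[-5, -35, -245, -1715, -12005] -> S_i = -5*7^i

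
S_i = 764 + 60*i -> [764, 824, 884, 944, 1004]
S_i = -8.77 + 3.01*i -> [-8.77, -5.76, -2.75, 0.26, 3.27]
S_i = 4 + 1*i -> [4, 5, 6, 7, 8]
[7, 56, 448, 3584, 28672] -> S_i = 7*8^i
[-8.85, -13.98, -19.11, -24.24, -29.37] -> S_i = -8.85 + -5.13*i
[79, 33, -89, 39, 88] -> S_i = Random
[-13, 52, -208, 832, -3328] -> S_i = -13*-4^i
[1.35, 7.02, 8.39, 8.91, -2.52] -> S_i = Random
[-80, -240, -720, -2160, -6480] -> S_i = -80*3^i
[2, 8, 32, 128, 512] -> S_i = 2*4^i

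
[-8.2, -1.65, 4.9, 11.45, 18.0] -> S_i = -8.20 + 6.55*i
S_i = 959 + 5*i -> [959, 964, 969, 974, 979]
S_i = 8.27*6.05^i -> [8.27, 50.03, 302.7, 1831.35, 11079.67]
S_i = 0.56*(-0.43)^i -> [0.56, -0.24, 0.1, -0.04, 0.02]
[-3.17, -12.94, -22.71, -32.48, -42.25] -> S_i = -3.17 + -9.77*i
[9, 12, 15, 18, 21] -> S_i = 9 + 3*i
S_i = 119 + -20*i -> [119, 99, 79, 59, 39]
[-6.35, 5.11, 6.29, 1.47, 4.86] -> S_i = Random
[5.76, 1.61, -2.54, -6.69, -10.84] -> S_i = 5.76 + -4.15*i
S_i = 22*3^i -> [22, 66, 198, 594, 1782]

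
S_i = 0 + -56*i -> [0, -56, -112, -168, -224]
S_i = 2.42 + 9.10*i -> [2.42, 11.52, 20.62, 29.72, 38.82]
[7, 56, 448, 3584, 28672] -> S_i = 7*8^i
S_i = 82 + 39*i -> [82, 121, 160, 199, 238]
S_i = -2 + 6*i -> [-2, 4, 10, 16, 22]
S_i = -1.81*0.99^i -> [-1.81, -1.79, -1.77, -1.76, -1.74]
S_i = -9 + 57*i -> [-9, 48, 105, 162, 219]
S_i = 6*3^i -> [6, 18, 54, 162, 486]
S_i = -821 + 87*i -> [-821, -734, -647, -560, -473]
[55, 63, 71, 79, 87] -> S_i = 55 + 8*i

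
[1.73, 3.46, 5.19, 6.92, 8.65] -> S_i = 1.73 + 1.73*i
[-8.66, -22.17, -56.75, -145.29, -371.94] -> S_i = -8.66*2.56^i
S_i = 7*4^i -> [7, 28, 112, 448, 1792]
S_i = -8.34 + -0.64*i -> [-8.34, -8.98, -9.62, -10.26, -10.9]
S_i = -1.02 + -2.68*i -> [-1.02, -3.7, -6.38, -9.06, -11.74]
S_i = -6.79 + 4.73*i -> [-6.79, -2.06, 2.67, 7.4, 12.13]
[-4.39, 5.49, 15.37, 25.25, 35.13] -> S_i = -4.39 + 9.88*i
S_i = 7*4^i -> [7, 28, 112, 448, 1792]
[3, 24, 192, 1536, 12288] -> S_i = 3*8^i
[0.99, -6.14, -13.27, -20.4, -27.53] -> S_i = 0.99 + -7.13*i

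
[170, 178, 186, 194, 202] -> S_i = 170 + 8*i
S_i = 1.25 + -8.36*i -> [1.25, -7.11, -15.47, -23.83, -32.19]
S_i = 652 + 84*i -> [652, 736, 820, 904, 988]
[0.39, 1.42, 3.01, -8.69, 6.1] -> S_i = Random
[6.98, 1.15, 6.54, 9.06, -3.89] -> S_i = Random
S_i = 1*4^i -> [1, 4, 16, 64, 256]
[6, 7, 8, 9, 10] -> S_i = 6 + 1*i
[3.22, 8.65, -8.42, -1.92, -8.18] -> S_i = Random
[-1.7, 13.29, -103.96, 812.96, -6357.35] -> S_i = -1.70*(-7.82)^i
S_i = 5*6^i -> [5, 30, 180, 1080, 6480]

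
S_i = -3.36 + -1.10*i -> [-3.36, -4.46, -5.56, -6.66, -7.76]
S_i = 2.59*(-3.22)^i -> [2.59, -8.34, 26.85, -86.47, 278.43]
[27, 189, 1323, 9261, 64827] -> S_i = 27*7^i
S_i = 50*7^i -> [50, 350, 2450, 17150, 120050]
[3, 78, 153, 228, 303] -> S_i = 3 + 75*i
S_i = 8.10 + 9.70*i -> [8.1, 17.8, 27.5, 37.2, 46.9]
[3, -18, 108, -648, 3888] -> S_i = 3*-6^i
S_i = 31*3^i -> [31, 93, 279, 837, 2511]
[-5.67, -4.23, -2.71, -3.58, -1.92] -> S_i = Random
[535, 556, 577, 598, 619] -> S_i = 535 + 21*i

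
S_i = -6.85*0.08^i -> [-6.85, -0.55, -0.04, -0.0, -0.0]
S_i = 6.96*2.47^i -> [6.96, 17.19, 42.46, 104.88, 259.06]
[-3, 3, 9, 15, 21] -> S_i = -3 + 6*i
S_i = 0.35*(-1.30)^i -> [0.35, -0.45, 0.59, -0.77, 1.0]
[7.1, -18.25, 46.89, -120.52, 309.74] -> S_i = 7.10*(-2.57)^i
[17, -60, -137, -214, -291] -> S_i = 17 + -77*i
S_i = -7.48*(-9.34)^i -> [-7.48, 69.86, -652.52, 6094.56, -56923.17]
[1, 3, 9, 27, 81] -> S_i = 1*3^i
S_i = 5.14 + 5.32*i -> [5.14, 10.46, 15.78, 21.1, 26.42]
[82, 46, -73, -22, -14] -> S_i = Random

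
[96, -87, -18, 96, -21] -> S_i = Random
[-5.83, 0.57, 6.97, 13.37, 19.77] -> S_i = -5.83 + 6.40*i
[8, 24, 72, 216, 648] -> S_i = 8*3^i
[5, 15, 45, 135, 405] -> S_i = 5*3^i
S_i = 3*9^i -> [3, 27, 243, 2187, 19683]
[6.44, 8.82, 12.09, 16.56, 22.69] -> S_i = 6.44*1.37^i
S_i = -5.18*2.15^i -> [-5.18, -11.14, -23.94, -51.48, -110.68]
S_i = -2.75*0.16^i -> [-2.75, -0.44, -0.07, -0.01, -0.0]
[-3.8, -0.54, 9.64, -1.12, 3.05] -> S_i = Random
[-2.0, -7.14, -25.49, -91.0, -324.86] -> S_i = -2.00*3.57^i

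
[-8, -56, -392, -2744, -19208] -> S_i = -8*7^i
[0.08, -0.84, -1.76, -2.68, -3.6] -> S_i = 0.08 + -0.92*i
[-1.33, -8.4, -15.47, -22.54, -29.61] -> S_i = -1.33 + -7.07*i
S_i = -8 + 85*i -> [-8, 77, 162, 247, 332]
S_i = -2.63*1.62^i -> [-2.63, -4.26, -6.9, -11.18, -18.11]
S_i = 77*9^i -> [77, 693, 6237, 56133, 505197]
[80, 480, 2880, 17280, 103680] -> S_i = 80*6^i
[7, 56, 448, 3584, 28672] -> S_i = 7*8^i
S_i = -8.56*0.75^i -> [-8.56, -6.42, -4.82, -3.61, -2.71]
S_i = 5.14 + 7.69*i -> [5.14, 12.83, 20.52, 28.21, 35.9]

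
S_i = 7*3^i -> [7, 21, 63, 189, 567]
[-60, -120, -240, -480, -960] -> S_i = -60*2^i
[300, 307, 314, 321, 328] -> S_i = 300 + 7*i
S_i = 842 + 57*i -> [842, 899, 956, 1013, 1070]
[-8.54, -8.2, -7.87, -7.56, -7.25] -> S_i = -8.54*0.96^i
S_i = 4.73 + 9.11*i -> [4.73, 13.84, 22.95, 32.06, 41.17]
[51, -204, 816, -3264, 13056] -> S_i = 51*-4^i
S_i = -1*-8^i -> [-1, 8, -64, 512, -4096]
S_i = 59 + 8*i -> [59, 67, 75, 83, 91]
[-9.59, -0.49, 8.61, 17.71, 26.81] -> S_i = -9.59 + 9.10*i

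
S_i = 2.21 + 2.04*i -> [2.21, 4.25, 6.29, 8.33, 10.37]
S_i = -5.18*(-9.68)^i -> [-5.18, 50.14, -485.38, 4698.46, -45481.12]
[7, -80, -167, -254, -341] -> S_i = 7 + -87*i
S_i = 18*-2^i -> [18, -36, 72, -144, 288]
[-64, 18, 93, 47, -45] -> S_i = Random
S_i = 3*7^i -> [3, 21, 147, 1029, 7203]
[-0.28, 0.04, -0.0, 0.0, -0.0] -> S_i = -0.28*(-0.13)^i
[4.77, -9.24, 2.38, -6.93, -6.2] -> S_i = Random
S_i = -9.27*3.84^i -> [-9.27, -35.6, -136.69, -524.9, -2015.6]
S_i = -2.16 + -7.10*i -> [-2.16, -9.26, -16.36, -23.46, -30.56]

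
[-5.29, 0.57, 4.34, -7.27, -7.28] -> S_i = Random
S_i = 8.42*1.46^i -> [8.42, 12.29, 17.95, 26.2, 38.26]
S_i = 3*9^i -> [3, 27, 243, 2187, 19683]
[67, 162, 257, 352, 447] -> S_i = 67 + 95*i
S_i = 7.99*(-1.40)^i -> [7.99, -11.19, 15.66, -21.92, 30.69]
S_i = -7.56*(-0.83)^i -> [-7.56, 6.27, -5.21, 4.32, -3.59]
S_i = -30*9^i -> [-30, -270, -2430, -21870, -196830]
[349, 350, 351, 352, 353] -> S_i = 349 + 1*i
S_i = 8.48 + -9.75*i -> [8.48, -1.27, -11.02, -20.77, -30.52]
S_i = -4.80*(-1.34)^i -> [-4.8, 6.43, -8.62, 11.55, -15.48]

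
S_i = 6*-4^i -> [6, -24, 96, -384, 1536]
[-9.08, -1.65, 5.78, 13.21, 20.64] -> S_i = -9.08 + 7.43*i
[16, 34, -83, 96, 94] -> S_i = Random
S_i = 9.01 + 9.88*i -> [9.01, 18.89, 28.77, 38.65, 48.53]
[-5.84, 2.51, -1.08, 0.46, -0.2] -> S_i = -5.84*(-0.43)^i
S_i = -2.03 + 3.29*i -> [-2.03, 1.26, 4.55, 7.84, 11.13]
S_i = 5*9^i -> [5, 45, 405, 3645, 32805]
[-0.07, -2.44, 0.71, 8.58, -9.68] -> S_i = Random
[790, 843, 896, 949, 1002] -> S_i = 790 + 53*i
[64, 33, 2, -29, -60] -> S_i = 64 + -31*i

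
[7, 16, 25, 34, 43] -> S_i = 7 + 9*i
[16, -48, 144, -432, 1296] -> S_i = 16*-3^i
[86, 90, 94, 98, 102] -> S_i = 86 + 4*i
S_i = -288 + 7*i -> [-288, -281, -274, -267, -260]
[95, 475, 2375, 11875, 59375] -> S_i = 95*5^i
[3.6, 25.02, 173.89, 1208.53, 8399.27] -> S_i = 3.60*6.95^i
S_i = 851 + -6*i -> [851, 845, 839, 833, 827]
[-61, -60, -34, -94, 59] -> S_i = Random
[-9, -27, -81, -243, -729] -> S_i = -9*3^i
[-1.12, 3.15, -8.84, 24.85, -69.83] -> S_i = -1.12*(-2.81)^i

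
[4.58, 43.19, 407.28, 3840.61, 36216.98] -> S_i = 4.58*9.43^i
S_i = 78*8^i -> [78, 624, 4992, 39936, 319488]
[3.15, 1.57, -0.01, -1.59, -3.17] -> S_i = 3.15 + -1.58*i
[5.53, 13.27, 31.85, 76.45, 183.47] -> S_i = 5.53*2.40^i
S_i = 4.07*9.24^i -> [4.07, 37.61, 347.49, 3210.78, 29667.59]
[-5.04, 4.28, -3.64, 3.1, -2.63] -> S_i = -5.04*(-0.85)^i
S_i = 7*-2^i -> [7, -14, 28, -56, 112]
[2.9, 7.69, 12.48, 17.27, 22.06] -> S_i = 2.90 + 4.79*i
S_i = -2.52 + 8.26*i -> [-2.52, 5.74, 14.0, 22.26, 30.52]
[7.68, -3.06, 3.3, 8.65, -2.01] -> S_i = Random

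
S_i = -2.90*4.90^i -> [-2.9, -14.21, -69.63, -341.18, -1671.79]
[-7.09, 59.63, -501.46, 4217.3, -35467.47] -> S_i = -7.09*(-8.41)^i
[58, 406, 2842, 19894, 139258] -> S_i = 58*7^i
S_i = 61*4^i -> [61, 244, 976, 3904, 15616]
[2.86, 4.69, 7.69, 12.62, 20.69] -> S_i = 2.86*1.64^i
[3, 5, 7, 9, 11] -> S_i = 3 + 2*i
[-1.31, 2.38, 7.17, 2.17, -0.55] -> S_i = Random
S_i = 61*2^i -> [61, 122, 244, 488, 976]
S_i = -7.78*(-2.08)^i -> [-7.78, 16.18, -33.66, 70.01, -145.62]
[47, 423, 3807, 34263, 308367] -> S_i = 47*9^i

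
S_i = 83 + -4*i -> [83, 79, 75, 71, 67]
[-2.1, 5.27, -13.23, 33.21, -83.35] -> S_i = -2.10*(-2.51)^i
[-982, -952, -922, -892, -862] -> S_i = -982 + 30*i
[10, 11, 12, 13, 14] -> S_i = 10 + 1*i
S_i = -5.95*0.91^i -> [-5.95, -5.41, -4.93, -4.48, -4.08]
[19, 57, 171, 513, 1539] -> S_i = 19*3^i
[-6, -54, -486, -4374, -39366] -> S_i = -6*9^i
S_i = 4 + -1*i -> [4, 3, 2, 1, 0]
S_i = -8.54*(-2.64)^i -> [-8.54, 22.55, -59.52, 157.13, -414.83]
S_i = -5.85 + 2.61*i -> [-5.85, -3.24, -0.63, 1.98, 4.59]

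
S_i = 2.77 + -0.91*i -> [2.77, 1.86, 0.95, 0.04, -0.87]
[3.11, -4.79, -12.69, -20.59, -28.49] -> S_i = 3.11 + -7.90*i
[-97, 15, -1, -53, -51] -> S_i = Random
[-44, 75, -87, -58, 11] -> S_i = Random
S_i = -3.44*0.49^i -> [-3.44, -1.69, -0.83, -0.4, -0.2]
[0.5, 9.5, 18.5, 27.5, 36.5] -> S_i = 0.50 + 9.00*i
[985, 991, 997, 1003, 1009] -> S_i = 985 + 6*i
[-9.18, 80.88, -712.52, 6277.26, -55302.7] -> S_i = -9.18*(-8.81)^i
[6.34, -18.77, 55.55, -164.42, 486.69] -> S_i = 6.34*(-2.96)^i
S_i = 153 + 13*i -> [153, 166, 179, 192, 205]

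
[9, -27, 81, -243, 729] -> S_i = 9*-3^i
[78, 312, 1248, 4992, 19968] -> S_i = 78*4^i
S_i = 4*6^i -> [4, 24, 144, 864, 5184]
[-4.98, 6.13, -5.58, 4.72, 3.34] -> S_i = Random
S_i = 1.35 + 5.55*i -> [1.35, 6.9, 12.45, 18.0, 23.55]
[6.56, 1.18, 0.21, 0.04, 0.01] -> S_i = 6.56*0.18^i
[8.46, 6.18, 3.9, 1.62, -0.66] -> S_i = 8.46 + -2.28*i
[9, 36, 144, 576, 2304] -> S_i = 9*4^i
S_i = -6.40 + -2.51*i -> [-6.4, -8.91, -11.42, -13.93, -16.44]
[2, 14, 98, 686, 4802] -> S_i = 2*7^i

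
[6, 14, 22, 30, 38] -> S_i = 6 + 8*i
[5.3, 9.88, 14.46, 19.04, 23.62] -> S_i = 5.30 + 4.58*i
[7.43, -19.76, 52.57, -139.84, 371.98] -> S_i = 7.43*(-2.66)^i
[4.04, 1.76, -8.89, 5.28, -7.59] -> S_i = Random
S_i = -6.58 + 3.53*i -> [-6.58, -3.05, 0.48, 4.01, 7.54]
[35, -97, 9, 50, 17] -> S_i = Random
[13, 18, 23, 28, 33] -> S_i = 13 + 5*i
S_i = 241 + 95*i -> [241, 336, 431, 526, 621]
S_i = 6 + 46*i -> [6, 52, 98, 144, 190]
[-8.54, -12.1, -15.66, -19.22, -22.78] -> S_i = -8.54 + -3.56*i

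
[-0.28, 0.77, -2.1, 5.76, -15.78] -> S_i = -0.28*(-2.74)^i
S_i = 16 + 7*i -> [16, 23, 30, 37, 44]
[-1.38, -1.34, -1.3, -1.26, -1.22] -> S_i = -1.38*0.97^i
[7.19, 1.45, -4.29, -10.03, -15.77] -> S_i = 7.19 + -5.74*i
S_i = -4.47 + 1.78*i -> [-4.47, -2.69, -0.91, 0.87, 2.65]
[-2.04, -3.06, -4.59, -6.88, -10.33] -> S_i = -2.04*1.50^i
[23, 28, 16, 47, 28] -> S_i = Random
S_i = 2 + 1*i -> [2, 3, 4, 5, 6]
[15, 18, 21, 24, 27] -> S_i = 15 + 3*i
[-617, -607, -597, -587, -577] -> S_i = -617 + 10*i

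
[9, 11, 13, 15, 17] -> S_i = 9 + 2*i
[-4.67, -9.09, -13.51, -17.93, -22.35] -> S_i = -4.67 + -4.42*i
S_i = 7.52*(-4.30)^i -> [7.52, -32.34, 139.04, -597.89, 2570.94]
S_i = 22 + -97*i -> [22, -75, -172, -269, -366]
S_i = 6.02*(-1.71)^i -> [6.02, -10.29, 17.6, -30.1, 51.47]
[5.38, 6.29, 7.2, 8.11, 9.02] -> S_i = 5.38 + 0.91*i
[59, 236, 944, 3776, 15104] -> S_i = 59*4^i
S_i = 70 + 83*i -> [70, 153, 236, 319, 402]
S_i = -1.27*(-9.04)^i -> [-1.27, 11.48, -103.79, 938.23, -8481.59]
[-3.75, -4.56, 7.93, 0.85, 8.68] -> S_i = Random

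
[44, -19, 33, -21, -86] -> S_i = Random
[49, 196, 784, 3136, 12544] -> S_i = 49*4^i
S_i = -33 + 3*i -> [-33, -30, -27, -24, -21]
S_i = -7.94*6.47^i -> [-7.94, -51.37, -332.38, -2150.47, -13913.54]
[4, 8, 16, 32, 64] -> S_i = 4*2^i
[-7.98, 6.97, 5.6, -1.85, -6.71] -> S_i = Random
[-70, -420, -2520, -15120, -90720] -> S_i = -70*6^i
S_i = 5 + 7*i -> [5, 12, 19, 26, 33]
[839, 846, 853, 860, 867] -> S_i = 839 + 7*i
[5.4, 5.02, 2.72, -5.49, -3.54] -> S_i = Random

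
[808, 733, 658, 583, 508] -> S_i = 808 + -75*i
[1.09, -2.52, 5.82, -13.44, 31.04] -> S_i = 1.09*(-2.31)^i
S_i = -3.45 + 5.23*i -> [-3.45, 1.78, 7.01, 12.24, 17.47]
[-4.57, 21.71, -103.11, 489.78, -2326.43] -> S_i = -4.57*(-4.75)^i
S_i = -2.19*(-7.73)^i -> [-2.19, 16.93, -130.86, 1011.54, -7819.2]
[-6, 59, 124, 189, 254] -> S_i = -6 + 65*i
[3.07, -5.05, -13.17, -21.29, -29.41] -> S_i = 3.07 + -8.12*i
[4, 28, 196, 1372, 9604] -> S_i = 4*7^i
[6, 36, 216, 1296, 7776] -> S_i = 6*6^i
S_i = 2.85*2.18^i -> [2.85, 6.21, 13.54, 29.53, 64.37]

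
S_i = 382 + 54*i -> [382, 436, 490, 544, 598]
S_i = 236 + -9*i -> [236, 227, 218, 209, 200]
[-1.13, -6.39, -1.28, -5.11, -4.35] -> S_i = Random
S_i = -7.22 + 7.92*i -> [-7.22, 0.7, 8.62, 16.54, 24.46]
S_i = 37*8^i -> [37, 296, 2368, 18944, 151552]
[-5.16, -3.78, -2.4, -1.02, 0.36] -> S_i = -5.16 + 1.38*i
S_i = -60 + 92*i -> [-60, 32, 124, 216, 308]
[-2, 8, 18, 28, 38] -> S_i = -2 + 10*i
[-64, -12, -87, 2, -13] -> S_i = Random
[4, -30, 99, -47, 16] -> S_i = Random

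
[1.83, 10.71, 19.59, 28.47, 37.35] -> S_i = 1.83 + 8.88*i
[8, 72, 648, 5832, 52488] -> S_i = 8*9^i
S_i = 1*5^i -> [1, 5, 25, 125, 625]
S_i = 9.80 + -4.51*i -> [9.8, 5.29, 0.78, -3.73, -8.24]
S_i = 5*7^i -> [5, 35, 245, 1715, 12005]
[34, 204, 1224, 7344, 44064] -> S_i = 34*6^i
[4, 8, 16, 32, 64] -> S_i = 4*2^i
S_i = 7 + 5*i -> [7, 12, 17, 22, 27]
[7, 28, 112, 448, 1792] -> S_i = 7*4^i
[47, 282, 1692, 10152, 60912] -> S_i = 47*6^i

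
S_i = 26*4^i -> [26, 104, 416, 1664, 6656]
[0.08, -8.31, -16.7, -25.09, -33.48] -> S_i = 0.08 + -8.39*i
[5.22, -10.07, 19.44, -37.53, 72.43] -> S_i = 5.22*(-1.93)^i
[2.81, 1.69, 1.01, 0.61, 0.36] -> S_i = 2.81*0.60^i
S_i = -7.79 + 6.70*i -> [-7.79, -1.09, 5.61, 12.31, 19.01]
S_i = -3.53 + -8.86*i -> [-3.53, -12.39, -21.25, -30.11, -38.97]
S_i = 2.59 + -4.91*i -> [2.59, -2.32, -7.23, -12.14, -17.05]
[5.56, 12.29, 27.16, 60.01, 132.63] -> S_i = 5.56*2.21^i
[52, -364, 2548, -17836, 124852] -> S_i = 52*-7^i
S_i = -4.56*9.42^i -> [-4.56, -42.96, -404.64, -3811.69, -35906.12]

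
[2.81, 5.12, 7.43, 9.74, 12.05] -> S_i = 2.81 + 2.31*i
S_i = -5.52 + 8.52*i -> [-5.52, 3.0, 11.52, 20.04, 28.56]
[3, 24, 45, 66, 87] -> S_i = 3 + 21*i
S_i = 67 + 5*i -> [67, 72, 77, 82, 87]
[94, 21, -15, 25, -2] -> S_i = Random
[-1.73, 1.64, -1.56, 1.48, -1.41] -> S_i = -1.73*(-0.95)^i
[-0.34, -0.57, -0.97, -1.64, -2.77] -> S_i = -0.34*1.69^i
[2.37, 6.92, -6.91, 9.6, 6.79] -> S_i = Random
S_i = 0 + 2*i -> [0, 2, 4, 6, 8]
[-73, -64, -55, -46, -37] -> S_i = -73 + 9*i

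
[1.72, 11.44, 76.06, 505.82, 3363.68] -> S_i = 1.72*6.65^i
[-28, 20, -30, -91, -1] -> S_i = Random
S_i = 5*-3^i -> [5, -15, 45, -135, 405]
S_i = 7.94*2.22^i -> [7.94, 17.63, 39.13, 86.87, 192.86]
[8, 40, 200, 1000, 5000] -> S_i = 8*5^i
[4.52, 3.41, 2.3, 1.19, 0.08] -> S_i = 4.52 + -1.11*i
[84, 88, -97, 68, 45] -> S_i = Random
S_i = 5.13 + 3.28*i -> [5.13, 8.41, 11.69, 14.97, 18.25]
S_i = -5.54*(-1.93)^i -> [-5.54, 10.69, -20.64, 39.83, -76.87]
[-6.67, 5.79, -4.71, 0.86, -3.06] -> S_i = Random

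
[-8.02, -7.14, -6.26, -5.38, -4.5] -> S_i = -8.02 + 0.88*i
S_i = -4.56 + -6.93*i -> [-4.56, -11.49, -18.42, -25.35, -32.28]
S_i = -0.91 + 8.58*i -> [-0.91, 7.67, 16.25, 24.83, 33.41]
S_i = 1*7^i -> [1, 7, 49, 343, 2401]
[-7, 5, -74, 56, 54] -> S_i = Random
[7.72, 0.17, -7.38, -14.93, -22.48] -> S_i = 7.72 + -7.55*i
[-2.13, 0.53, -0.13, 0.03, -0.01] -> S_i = -2.13*(-0.25)^i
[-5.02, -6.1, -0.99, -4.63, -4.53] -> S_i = Random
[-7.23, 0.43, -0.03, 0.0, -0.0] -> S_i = -7.23*(-0.06)^i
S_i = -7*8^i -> [-7, -56, -448, -3584, -28672]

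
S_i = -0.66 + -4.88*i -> [-0.66, -5.54, -10.42, -15.3, -20.18]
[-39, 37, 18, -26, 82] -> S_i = Random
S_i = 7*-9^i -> [7, -63, 567, -5103, 45927]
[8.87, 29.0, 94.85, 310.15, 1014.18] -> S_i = 8.87*3.27^i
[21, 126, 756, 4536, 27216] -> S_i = 21*6^i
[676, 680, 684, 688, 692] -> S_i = 676 + 4*i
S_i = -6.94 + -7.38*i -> [-6.94, -14.32, -21.7, -29.08, -36.46]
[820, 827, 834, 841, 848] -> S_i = 820 + 7*i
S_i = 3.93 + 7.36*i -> [3.93, 11.29, 18.65, 26.01, 33.37]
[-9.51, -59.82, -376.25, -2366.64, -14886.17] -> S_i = -9.51*6.29^i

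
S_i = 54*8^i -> [54, 432, 3456, 27648, 221184]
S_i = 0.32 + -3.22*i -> [0.32, -2.9, -6.12, -9.34, -12.56]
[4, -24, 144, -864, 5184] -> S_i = 4*-6^i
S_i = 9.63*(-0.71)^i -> [9.63, -6.84, 4.85, -3.45, 2.45]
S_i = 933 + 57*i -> [933, 990, 1047, 1104, 1161]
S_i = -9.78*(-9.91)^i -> [-9.78, 96.92, -960.48, 9518.31, -94326.45]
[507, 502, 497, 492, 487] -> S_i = 507 + -5*i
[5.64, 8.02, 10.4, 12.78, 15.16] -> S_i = 5.64 + 2.38*i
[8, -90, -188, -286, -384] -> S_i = 8 + -98*i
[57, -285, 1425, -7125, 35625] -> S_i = 57*-5^i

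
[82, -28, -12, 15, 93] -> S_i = Random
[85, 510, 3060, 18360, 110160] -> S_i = 85*6^i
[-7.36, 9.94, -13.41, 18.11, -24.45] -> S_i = -7.36*(-1.35)^i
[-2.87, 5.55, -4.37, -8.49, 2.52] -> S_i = Random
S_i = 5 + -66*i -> [5, -61, -127, -193, -259]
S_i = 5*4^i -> [5, 20, 80, 320, 1280]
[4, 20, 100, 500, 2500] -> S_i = 4*5^i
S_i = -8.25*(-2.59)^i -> [-8.25, 21.37, -55.34, 143.34, -371.24]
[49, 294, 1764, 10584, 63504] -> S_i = 49*6^i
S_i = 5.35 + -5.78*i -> [5.35, -0.43, -6.21, -11.99, -17.77]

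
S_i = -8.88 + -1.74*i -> [-8.88, -10.62, -12.36, -14.1, -15.84]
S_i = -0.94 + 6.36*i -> [-0.94, 5.42, 11.78, 18.14, 24.5]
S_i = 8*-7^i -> [8, -56, 392, -2744, 19208]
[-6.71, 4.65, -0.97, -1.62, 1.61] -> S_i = Random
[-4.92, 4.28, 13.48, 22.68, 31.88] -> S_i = -4.92 + 9.20*i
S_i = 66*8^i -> [66, 528, 4224, 33792, 270336]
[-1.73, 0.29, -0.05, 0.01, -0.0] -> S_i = -1.73*(-0.17)^i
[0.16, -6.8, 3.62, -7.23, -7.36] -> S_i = Random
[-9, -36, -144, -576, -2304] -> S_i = -9*4^i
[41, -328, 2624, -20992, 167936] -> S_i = 41*-8^i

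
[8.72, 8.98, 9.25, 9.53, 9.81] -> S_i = 8.72*1.03^i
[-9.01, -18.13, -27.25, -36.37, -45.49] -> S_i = -9.01 + -9.12*i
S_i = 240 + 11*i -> [240, 251, 262, 273, 284]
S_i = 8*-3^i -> [8, -24, 72, -216, 648]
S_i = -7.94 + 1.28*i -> [-7.94, -6.66, -5.38, -4.1, -2.82]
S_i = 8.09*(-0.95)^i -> [8.09, -7.69, 7.3, -6.94, 6.59]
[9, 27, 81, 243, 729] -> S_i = 9*3^i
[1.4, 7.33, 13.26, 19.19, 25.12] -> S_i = 1.40 + 5.93*i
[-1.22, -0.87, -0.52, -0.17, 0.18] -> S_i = -1.22 + 0.35*i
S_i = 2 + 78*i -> [2, 80, 158, 236, 314]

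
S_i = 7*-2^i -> [7, -14, 28, -56, 112]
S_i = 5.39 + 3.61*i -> [5.39, 9.0, 12.61, 16.22, 19.83]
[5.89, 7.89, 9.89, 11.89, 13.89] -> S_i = 5.89 + 2.00*i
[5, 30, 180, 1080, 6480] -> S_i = 5*6^i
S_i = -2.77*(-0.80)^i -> [-2.77, 2.22, -1.77, 1.42, -1.13]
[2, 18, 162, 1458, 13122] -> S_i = 2*9^i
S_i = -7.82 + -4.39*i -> [-7.82, -12.21, -16.6, -20.99, -25.38]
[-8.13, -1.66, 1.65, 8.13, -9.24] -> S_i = Random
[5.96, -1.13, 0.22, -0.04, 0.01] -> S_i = 5.96*(-0.19)^i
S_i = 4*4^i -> [4, 16, 64, 256, 1024]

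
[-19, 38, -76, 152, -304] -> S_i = -19*-2^i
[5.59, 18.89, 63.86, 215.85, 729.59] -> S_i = 5.59*3.38^i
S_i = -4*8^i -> [-4, -32, -256, -2048, -16384]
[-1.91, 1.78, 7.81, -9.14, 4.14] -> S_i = Random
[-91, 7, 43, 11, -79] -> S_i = Random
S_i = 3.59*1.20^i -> [3.59, 4.31, 5.17, 6.2, 7.44]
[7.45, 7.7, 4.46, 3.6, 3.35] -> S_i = Random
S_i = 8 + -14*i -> [8, -6, -20, -34, -48]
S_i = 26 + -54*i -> [26, -28, -82, -136, -190]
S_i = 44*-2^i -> [44, -88, 176, -352, 704]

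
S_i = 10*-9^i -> [10, -90, 810, -7290, 65610]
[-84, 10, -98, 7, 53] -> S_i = Random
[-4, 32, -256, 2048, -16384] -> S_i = -4*-8^i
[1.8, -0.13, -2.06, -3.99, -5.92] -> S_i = 1.80 + -1.93*i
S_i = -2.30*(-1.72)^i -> [-2.3, 3.96, -6.8, 11.7, -20.13]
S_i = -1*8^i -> [-1, -8, -64, -512, -4096]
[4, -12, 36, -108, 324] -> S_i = 4*-3^i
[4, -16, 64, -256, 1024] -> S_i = 4*-4^i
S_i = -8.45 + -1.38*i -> [-8.45, -9.83, -11.21, -12.59, -13.97]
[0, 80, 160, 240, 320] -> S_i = 0 + 80*i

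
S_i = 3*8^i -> [3, 24, 192, 1536, 12288]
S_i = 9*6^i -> [9, 54, 324, 1944, 11664]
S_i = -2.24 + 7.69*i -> [-2.24, 5.45, 13.14, 20.83, 28.52]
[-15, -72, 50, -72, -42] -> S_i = Random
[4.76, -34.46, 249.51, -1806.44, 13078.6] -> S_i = 4.76*(-7.24)^i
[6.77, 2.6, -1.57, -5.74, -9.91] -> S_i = 6.77 + -4.17*i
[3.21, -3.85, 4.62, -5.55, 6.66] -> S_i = 3.21*(-1.20)^i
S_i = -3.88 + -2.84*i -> [-3.88, -6.72, -9.56, -12.4, -15.24]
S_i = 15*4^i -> [15, 60, 240, 960, 3840]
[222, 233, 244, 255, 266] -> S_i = 222 + 11*i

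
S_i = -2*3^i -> [-2, -6, -18, -54, -162]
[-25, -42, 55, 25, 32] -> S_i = Random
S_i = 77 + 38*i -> [77, 115, 153, 191, 229]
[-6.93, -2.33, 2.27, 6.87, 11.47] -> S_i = -6.93 + 4.60*i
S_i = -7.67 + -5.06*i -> [-7.67, -12.73, -17.79, -22.85, -27.91]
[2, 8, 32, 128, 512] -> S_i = 2*4^i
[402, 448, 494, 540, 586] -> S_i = 402 + 46*i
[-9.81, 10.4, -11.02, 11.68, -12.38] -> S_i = -9.81*(-1.06)^i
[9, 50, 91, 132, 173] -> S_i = 9 + 41*i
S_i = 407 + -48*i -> [407, 359, 311, 263, 215]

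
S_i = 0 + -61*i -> [0, -61, -122, -183, -244]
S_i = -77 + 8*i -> [-77, -69, -61, -53, -45]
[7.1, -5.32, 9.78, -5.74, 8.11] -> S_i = Random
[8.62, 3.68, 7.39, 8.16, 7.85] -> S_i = Random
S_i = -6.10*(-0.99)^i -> [-6.1, 6.04, -5.98, 5.92, -5.86]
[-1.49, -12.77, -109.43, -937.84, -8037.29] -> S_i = -1.49*8.57^i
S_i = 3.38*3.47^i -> [3.38, 11.73, 40.7, 141.22, 490.04]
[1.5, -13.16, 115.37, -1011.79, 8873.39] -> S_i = 1.50*(-8.77)^i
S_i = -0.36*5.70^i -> [-0.36, -2.05, -11.7, -66.67, -380.02]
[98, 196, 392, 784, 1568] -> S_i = 98*2^i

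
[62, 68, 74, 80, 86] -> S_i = 62 + 6*i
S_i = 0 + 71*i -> [0, 71, 142, 213, 284]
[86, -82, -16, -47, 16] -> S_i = Random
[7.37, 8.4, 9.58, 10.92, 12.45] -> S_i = 7.37*1.14^i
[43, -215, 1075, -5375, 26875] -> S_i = 43*-5^i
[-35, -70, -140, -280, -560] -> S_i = -35*2^i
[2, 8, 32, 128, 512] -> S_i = 2*4^i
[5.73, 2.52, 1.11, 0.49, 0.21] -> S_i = 5.73*0.44^i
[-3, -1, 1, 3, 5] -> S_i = -3 + 2*i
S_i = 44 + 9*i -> [44, 53, 62, 71, 80]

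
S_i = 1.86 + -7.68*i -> [1.86, -5.82, -13.5, -21.18, -28.86]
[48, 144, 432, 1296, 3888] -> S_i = 48*3^i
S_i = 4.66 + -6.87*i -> [4.66, -2.21, -9.08, -15.95, -22.82]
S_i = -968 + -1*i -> [-968, -969, -970, -971, -972]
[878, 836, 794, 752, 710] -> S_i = 878 + -42*i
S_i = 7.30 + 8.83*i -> [7.3, 16.13, 24.96, 33.79, 42.62]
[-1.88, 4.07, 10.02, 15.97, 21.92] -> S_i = -1.88 + 5.95*i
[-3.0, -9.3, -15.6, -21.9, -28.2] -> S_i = -3.00 + -6.30*i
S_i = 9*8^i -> [9, 72, 576, 4608, 36864]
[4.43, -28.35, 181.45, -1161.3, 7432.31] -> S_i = 4.43*(-6.40)^i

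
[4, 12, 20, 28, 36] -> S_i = 4 + 8*i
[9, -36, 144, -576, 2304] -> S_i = 9*-4^i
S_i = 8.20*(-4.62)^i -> [8.2, -37.88, 175.02, -808.61, 3735.78]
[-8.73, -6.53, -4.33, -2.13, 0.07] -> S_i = -8.73 + 2.20*i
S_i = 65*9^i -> [65, 585, 5265, 47385, 426465]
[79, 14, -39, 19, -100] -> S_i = Random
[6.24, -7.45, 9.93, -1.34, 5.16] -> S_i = Random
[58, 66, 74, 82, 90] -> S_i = 58 + 8*i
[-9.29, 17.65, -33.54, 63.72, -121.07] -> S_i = -9.29*(-1.90)^i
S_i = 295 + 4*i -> [295, 299, 303, 307, 311]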